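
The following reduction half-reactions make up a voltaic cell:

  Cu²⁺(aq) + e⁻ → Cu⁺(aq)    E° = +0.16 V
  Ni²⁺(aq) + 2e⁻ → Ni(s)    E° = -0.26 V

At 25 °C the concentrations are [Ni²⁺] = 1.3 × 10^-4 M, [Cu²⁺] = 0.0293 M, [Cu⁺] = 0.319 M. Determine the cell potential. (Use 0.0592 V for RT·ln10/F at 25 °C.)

The Cu²⁺/Cu⁺ couple has the higher reduction potential and acts as the cathode, so E°_cell = +0.16 − (-0.26) = 0.42 V.
Balancing electrons gives n = 2; the reaction quotient is Q = [Ni²⁺]·[Cu⁺]^2/[Cu²⁺]^2 = 0.0154.
At 25 °C, E = E° − (0.0592/n) log Q = 0.42 − (0.0592/2)(-1.812) = 0.420 + 0.054 = 0.474 V.

0.474 V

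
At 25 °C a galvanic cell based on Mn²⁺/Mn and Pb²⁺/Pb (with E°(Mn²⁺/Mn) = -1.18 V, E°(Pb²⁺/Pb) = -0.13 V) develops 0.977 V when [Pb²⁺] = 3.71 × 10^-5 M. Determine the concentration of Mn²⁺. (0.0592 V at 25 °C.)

From the Nernst equation, log Q = n(E° − E)/0.0592 = 2(1.05 − 0.977)/0.0592 = 2.466, so Q = 293.
With Q = [Mn²⁺]/[Pb²⁺] and the known concentrations, [Mn²⁺] in the numerator gives [Mn²⁺] = 0.011 M.

0.011 M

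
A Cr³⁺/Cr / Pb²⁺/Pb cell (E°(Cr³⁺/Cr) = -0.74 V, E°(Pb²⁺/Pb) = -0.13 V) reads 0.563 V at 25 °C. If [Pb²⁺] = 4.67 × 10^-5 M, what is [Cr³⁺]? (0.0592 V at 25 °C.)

7.7 × 10^-5 M

From the Nernst equation, log Q = n(E° − E)/0.0592 = 6(0.61 − 0.563)/0.0592 = 4.764, so Q = 5.8 × 10^4.
With Q = [Cr³⁺]^2/[Pb²⁺]^3 and the known concentrations, [Cr³⁺]^2 in the numerator gives [Cr³⁺] = 7.7 × 10^-5 M.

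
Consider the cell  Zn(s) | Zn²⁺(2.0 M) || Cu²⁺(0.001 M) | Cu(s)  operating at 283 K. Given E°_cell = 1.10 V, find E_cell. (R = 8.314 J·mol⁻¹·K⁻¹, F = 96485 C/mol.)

Balancing electrons gives n = 2; the reaction quotient is Q = [Zn²⁺]/[Cu²⁺] = 2000.
E = E° − (RT/nF) ln Q = 1.10 − (8.314×283)/(2×96485) × (7.601) = 1.100 − 0.093 = 1.007 V.

1.01 V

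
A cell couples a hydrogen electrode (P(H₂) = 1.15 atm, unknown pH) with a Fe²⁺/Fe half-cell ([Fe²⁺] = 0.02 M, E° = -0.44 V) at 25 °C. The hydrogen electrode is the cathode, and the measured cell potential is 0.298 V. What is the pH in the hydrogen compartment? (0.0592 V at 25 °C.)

pH = 3.22

E°_cell = 0.44 V and n = 2.
log Q = n(E° − E)/0.0592 = 2×(0.44 − 0.298)/0.0592 = 4.797.
With Q = [Fe²⁺]·P(H₂) / [H⁺]^2, solving for [H⁺] gives log[H⁺] = -3.218, so pH = 3.22.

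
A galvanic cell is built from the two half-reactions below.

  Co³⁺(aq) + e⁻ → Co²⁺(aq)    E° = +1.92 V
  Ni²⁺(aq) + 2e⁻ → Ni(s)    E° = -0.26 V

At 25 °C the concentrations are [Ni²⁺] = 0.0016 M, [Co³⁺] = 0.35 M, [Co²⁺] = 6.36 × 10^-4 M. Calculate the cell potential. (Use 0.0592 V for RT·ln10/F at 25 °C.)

2.42 V

The Co³⁺/Co²⁺ couple has the higher reduction potential and acts as the cathode, so E°_cell = +1.92 − (-0.26) = 2.18 V.
Balancing electrons gives n = 2; the reaction quotient is Q = [Ni²⁺]·[Co²⁺]^2/[Co³⁺]^2 = 5.28 × 10^-9.
At 25 °C, E = E° − (0.0592/n) log Q = 2.18 − (0.0592/2)(-8.277) = 2.180 + 0.245 = 2.425 V.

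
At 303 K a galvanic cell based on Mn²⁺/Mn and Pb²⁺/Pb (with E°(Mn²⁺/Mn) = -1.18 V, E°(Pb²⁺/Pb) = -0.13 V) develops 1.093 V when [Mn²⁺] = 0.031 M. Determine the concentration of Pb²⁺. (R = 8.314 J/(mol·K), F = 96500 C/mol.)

0.84 M

From the Nernst equation, ln Q = nF(E° − E)/RT = 2×96500×(1.05 − 1.093)/(8.314×303) = -3.294, so Q = 0.0371.
With Q = [Mn²⁺]/[Pb²⁺] and the known concentrations, [Pb²⁺] in the denominator gives [Pb²⁺] = 0.84 M.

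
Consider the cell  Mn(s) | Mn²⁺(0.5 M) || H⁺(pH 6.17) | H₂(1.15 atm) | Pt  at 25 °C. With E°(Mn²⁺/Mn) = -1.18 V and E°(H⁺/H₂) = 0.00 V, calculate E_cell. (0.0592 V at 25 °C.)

0.82 V

The hydrogen couple is the cathode, so E°_cell = 1.18 V; n = 2.
[H⁺] = 10^(−6.17) = 6.8 × 10^-7 M, and Q = [Mn²⁺]·P(H₂) / [H⁺]^2 = 1.26 × 10^12.
E = E° − (0.0592/2) log Q = 1.18 − (0.0592/2)(12.100) = 0.822 V.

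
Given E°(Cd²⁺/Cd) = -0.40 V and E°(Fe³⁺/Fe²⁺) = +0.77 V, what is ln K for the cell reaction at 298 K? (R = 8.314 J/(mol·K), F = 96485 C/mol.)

E°_cell = +0.77 − (-0.40) = 1.17 V, with n = 2 electrons transferred.
At equilibrium E = 0, so the Nernst equation gives ln K = nFE°/RT = (2)(96485)(1.17)/((8.314)(298)) = 91.13.

ln K = 91.1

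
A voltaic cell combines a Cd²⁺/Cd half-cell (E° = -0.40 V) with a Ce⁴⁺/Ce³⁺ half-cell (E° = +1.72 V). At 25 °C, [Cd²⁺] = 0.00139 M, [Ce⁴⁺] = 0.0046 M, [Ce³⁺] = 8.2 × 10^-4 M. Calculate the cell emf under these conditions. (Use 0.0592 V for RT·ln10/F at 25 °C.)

The Ce⁴⁺/Ce³⁺ couple has the higher reduction potential and acts as the cathode, so E°_cell = +1.72 − (-0.40) = 2.12 V.
Balancing electrons gives n = 2; the reaction quotient is Q = [Cd²⁺]·[Ce³⁺]^2/[Ce⁴⁺]^2 = 4.42 × 10^-5.
At 25 °C, E = E° − (0.0592/n) log Q = 2.12 − (0.0592/2)(-4.355) = 2.120 + 0.129 = 2.249 V.

2.25 V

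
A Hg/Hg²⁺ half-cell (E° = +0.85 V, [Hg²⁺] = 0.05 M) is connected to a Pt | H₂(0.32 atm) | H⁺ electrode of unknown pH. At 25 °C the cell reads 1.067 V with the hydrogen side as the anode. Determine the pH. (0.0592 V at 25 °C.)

E°_cell = 0.85 V and n = 2.
log Q = n(E° − E)/0.0592 = 2×(0.85 − 1.067)/0.0592 = -7.331.
With Q = [H⁺]^2 / ([Hg²⁺]·P(H₂)), solving for [H⁺] gives log[H⁺] = -4.563, so pH = 4.56.

pH = 4.56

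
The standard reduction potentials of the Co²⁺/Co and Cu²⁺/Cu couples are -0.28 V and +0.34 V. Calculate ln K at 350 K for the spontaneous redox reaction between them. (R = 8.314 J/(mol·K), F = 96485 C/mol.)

ln K = 41.1

E°_cell = +0.34 − (-0.28) = 0.62 V, with n = 2 electrons transferred.
At equilibrium E = 0, so the Nernst equation gives ln K = nFE°/RT = (2)(96485)(0.62)/((8.314)(350)) = 41.12.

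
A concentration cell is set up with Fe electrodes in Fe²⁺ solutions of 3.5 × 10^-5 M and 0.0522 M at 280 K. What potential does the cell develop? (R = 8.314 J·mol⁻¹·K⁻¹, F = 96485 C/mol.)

Both half-cells are Fe²⁺/Fe, so E°_cell = 0. The concentrated side is the cathode; the cell reaction moves Fe²⁺ from high to low concentration with n = 2.
Q = [Fe²⁺]_dilute/[Fe²⁺]_conc = 3.5 × 10^-5/0.0522 = 6.7 × 10^-4.
E = 0 − (RT/nF) ln Q = −((8.314×280)/(2×96485))(-7.307) = 0.0881 V.

0.088 V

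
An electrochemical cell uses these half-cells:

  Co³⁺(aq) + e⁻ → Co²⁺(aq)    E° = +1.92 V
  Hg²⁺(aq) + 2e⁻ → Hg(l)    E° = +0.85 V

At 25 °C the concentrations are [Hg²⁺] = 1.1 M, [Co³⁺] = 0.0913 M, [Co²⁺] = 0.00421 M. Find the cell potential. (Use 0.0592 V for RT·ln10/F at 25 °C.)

The Co³⁺/Co²⁺ couple has the higher reduction potential and acts as the cathode, so E°_cell = +1.92 − (+0.85) = 1.07 V.
Balancing electrons gives n = 2; the reaction quotient is Q = [Hg²⁺]·[Co²⁺]^2/[Co³⁺]^2 = 0.00234.
At 25 °C, E = E° − (0.0592/n) log Q = 1.07 − (0.0592/2)(-2.631) = 1.070 + 0.078 = 1.148 V.

1.15 V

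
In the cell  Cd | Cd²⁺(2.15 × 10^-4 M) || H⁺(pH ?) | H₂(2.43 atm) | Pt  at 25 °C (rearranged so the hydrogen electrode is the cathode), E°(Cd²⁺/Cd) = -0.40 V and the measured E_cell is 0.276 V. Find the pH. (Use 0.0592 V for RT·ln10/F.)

E°_cell = 0.40 V and n = 2.
log Q = n(E° − E)/0.0592 = 2×(0.40 − 0.276)/0.0592 = 4.189.
With Q = [Cd²⁺]·P(H₂) / [H⁺]^2, solving for [H⁺] gives log[H⁺] = -3.736, so pH = 3.74.

pH = 3.74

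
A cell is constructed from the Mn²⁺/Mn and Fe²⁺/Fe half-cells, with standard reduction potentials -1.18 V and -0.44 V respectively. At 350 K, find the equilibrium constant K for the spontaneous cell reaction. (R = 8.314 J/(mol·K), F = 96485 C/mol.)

E°_cell = -0.44 − (-1.18) = 0.74 V, with n = 2 electrons transferred.
At equilibrium E = 0, so the Nernst equation gives ln K = nFE°/RT = (2)(96485)(0.74)/((8.314)(350)) = 49.07.
K = e^49.07 = 2.1 × 10^21.

2.1 × 10^21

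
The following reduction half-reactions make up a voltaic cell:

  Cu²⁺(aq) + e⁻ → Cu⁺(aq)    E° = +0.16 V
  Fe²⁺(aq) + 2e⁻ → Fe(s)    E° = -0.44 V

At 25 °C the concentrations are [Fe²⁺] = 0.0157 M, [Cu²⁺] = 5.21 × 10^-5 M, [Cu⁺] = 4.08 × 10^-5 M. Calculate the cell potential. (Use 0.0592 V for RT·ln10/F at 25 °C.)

0.660 V

The Cu²⁺/Cu⁺ couple has the higher reduction potential and acts as the cathode, so E°_cell = +0.16 − (-0.44) = 0.60 V.
Balancing electrons gives n = 2; the reaction quotient is Q = [Fe²⁺]·[Cu⁺]^2/[Cu²⁺]^2 = 0.00963.
At 25 °C, E = E° − (0.0592/n) log Q = 0.60 − (0.0592/2)(-2.016) = 0.600 + 0.060 = 0.660 V.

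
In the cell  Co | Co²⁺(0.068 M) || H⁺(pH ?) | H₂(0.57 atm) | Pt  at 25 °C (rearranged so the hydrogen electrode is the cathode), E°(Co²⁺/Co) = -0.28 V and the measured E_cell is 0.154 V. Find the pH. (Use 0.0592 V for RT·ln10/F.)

E°_cell = 0.28 V and n = 2.
log Q = n(E° − E)/0.0592 = 2×(0.28 − 0.154)/0.0592 = 4.257.
With Q = [Co²⁺]·P(H₂) / [H⁺]^2, solving for [H⁺] gives log[H⁺] = -2.834, so pH = 2.83.

pH = 2.83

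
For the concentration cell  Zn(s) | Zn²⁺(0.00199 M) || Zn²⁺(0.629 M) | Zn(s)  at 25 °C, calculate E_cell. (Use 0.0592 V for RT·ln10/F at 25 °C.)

Both half-cells are Zn²⁺/Zn, so E°_cell = 0. The concentrated side is the cathode; the cell reaction moves Zn²⁺ from high to low concentration with n = 2.
Q = [Zn²⁺]_dilute/[Zn²⁺]_conc = 0.00199/0.629 = 0.00316.
E = 0 − (0.0592/2) log Q = −(0.0592/2)(-2.500) = 0.0740 V.

0.074 V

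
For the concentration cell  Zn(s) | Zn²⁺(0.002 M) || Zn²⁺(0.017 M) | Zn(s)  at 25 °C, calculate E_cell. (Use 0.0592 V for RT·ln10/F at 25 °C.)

0.027 V

Both half-cells are Zn²⁺/Zn, so E°_cell = 0. The concentrated side is the cathode; the cell reaction moves Zn²⁺ from high to low concentration with n = 2.
Q = [Zn²⁺]_dilute/[Zn²⁺]_conc = 0.002/0.017 = 0.118.
E = 0 − (0.0592/2) log Q = −(0.0592/2)(-0.929) = 0.0275 V.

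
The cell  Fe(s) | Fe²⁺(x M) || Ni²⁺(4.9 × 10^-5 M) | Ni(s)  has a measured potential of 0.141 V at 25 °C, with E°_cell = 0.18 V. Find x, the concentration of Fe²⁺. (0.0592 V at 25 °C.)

0.001 M

From the Nernst equation, log Q = n(E° − E)/0.0592 = 2(0.18 − 0.141)/0.0592 = 1.318, so Q = 20.8.
With Q = [Fe²⁺]/[Ni²⁺] and the known concentrations, [Fe²⁺] in the numerator gives [Fe²⁺] = 0.001 M.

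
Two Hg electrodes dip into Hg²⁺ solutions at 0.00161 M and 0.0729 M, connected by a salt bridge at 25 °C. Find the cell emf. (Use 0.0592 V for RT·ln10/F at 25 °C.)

Both half-cells are Hg²⁺/Hg, so E°_cell = 0. The concentrated side is the cathode; the cell reaction moves Hg²⁺ from high to low concentration with n = 2.
Q = [Hg²⁺]_dilute/[Hg²⁺]_conc = 0.00161/0.0729 = 0.0221.
E = 0 − (0.0592/2) log Q = −(0.0592/2)(-1.656) = 0.0490 V.

0.049 V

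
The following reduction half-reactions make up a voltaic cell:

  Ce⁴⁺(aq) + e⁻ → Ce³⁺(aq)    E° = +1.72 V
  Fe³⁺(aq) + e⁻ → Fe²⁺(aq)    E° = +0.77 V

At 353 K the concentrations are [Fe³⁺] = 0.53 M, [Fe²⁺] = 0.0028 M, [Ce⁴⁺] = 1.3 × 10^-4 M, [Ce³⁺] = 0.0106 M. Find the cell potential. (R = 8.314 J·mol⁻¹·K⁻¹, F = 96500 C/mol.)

0.657 V

The Ce⁴⁺/Ce³⁺ couple has the higher reduction potential and acts as the cathode, so E°_cell = +1.72 − (+0.77) = 0.95 V.
Balancing electrons gives n = 1; the reaction quotient is Q = [Fe³⁺]·[Ce³⁺]/([Fe²⁺]·[Ce⁴⁺]) = 1.54 × 10^4.
E = E° − (RT/nF) ln Q = 0.95 − (8.314×353)/(1×96500) × (9.644) = 0.950 − 0.293 = 0.657 V.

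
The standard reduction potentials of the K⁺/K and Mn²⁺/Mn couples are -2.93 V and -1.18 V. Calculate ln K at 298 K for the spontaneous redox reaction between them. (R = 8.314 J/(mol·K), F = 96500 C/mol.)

ln K = 136.3

E°_cell = -1.18 − (-2.93) = 1.75 V, with n = 2 electrons transferred.
At equilibrium E = 0, so the Nernst equation gives ln K = nFE°/RT = (2)(96500)(1.75)/((8.314)(298)) = 136.32.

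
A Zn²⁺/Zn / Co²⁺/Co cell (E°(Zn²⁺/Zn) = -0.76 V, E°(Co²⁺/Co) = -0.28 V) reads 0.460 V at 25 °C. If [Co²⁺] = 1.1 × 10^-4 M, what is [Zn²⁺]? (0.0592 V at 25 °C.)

From the Nernst equation, log Q = n(E° − E)/0.0592 = 2(0.48 − 0.460)/0.0592 = 0.676, so Q = 4.74.
With Q = [Zn²⁺]/[Co²⁺] and the known concentrations, [Zn²⁺] in the numerator gives [Zn²⁺] = 5.2 × 10^-4 M.

5.2 × 10^-4 M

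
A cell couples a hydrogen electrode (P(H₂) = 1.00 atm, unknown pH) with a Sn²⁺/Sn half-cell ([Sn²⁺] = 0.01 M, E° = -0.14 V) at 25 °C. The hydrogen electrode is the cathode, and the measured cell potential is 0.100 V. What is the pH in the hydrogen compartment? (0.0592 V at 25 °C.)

E°_cell = 0.14 V and n = 2.
log Q = n(E° − E)/0.0592 = 2×(0.14 − 0.100)/0.0592 = 1.351.
With Q = [Sn²⁺]·P(H₂) / [H⁺]^2, solving for [H⁺] gives log[H⁺] = -1.676, so pH = 1.68.

pH = 1.68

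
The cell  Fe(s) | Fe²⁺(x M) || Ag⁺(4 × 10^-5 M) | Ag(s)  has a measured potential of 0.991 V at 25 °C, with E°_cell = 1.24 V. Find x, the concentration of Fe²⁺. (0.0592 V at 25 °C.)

From the Nernst equation, log Q = n(E° − E)/0.0592 = 2(1.24 − 0.991)/0.0592 = 8.412, so Q = 2.58 × 10^8.
With Q = [Fe²⁺]/[Ag⁺]^2 and the known concentrations, [Fe²⁺] in the numerator gives [Fe²⁺] = 0.41 M.

0.41 M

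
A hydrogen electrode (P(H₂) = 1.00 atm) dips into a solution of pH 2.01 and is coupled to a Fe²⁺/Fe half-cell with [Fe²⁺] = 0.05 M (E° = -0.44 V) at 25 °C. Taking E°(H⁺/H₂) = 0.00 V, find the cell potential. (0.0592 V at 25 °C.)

0.36 V

The hydrogen couple is the cathode, so E°_cell = 0.44 V; n = 2.
[H⁺] = 10^(−2.01) = 0.0098 M, and Q = [Fe²⁺]·P(H₂) / [H⁺]^2 = 524.
E = E° − (0.0592/2) log Q = 0.44 − (0.0592/2)(2.719) = 0.360 V.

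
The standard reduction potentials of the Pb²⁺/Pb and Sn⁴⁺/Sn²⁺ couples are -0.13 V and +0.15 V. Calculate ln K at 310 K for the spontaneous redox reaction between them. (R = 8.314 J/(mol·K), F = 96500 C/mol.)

E°_cell = +0.15 − (-0.13) = 0.28 V, with n = 2 electrons transferred.
At equilibrium E = 0, so the Nernst equation gives ln K = nFE°/RT = (2)(96500)(0.28)/((8.314)(310)) = 20.97.

ln K = 21.0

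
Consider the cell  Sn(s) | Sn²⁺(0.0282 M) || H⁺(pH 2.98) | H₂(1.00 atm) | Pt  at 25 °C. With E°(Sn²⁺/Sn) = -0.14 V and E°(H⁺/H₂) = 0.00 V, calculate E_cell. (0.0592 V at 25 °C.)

0.009 V

The hydrogen couple is the cathode, so E°_cell = 0.14 V; n = 2.
[H⁺] = 10^(−2.98) = 0.0010 M, and Q = [Sn²⁺]·P(H₂) / [H⁺]^2 = 2.57 × 10^4.
E = E° − (0.0592/2) log Q = 0.14 − (0.0592/2)(4.410) = 0.009 V.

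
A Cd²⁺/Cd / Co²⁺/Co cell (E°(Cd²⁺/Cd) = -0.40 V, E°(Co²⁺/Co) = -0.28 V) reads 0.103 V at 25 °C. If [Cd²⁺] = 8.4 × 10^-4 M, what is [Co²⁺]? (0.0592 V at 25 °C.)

2.2 × 10^-4 M

From the Nernst equation, log Q = n(E° − E)/0.0592 = 2(0.12 − 0.103)/0.0592 = 0.574, so Q = 3.75.
With Q = [Cd²⁺]/[Co²⁺] and the known concentrations, [Co²⁺] in the denominator gives [Co²⁺] = 2.2 × 10^-4 M.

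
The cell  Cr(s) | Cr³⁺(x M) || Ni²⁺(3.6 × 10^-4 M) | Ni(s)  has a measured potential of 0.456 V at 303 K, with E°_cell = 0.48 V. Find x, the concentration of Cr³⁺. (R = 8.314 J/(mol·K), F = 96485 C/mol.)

From the Nernst equation, ln Q = nF(E° − E)/RT = 6×96485×(0.48 − 0.456)/(8.314×303) = 5.515, so Q = 248.
With Q = [Cr³⁺]^2/[Ni²⁺]^3 and the known concentrations, [Cr³⁺]^2 in the numerator gives [Cr³⁺] = 1.1 × 10^-4 M.

1.1 × 10^-4 M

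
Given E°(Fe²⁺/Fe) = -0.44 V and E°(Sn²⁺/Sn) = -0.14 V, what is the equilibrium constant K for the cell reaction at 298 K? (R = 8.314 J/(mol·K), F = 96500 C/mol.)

1.4 × 10^10

E°_cell = -0.14 − (-0.44) = 0.30 V, with n = 2 electrons transferred.
At equilibrium E = 0, so the Nernst equation gives ln K = nFE°/RT = (2)(96500)(0.30)/((8.314)(298)) = 23.37.
K = e^23.37 = 1.4 × 10^10.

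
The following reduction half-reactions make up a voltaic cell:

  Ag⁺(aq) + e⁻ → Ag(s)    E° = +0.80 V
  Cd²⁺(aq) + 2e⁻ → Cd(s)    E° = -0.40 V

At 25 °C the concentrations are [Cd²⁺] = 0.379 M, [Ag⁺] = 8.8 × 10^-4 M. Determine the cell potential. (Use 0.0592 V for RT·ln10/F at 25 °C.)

1.03 V

The Ag⁺/Ag couple has the higher reduction potential and acts as the cathode, so E°_cell = +0.80 − (-0.40) = 1.20 V.
Balancing electrons gives n = 2; the reaction quotient is Q = [Cd²⁺]/[Ag⁺]^2 = 4.89 × 10^5.
At 25 °C, E = E° − (0.0592/n) log Q = 1.20 − (0.0592/2)(5.690) = 1.200 − 0.168 = 1.032 V.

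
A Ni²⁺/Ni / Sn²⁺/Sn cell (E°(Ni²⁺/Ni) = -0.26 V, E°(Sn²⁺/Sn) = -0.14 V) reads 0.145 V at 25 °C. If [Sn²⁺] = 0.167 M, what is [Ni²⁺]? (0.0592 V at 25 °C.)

0.024 M

From the Nernst equation, log Q = n(E° − E)/0.0592 = 2(0.12 − 0.145)/0.0592 = -0.845, so Q = 0.143.
With Q = [Ni²⁺]/[Sn²⁺] and the known concentrations, [Ni²⁺] in the numerator gives [Ni²⁺] = 0.024 M.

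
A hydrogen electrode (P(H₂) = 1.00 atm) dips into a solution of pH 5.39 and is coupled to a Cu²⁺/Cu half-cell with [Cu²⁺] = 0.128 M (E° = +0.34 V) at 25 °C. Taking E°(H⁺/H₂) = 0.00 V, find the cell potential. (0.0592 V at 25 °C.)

0.63 V

The Cu²⁺/Cu couple is the cathode, so E°_cell = 0.34 V; n = 2.
[H⁺] = 10^(−5.39) = 4.1 × 10^-6 M, and Q = [H⁺]^2 / ([Cu²⁺]·P(H₂)) = 1.3 × 10^-10.
E = E° − (0.0592/2) log Q = 0.34 − (0.0592/2)(-9.887) = 0.633 V.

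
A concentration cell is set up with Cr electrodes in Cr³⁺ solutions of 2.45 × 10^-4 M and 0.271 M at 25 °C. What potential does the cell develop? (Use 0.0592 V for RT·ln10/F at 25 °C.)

0.060 V

Both half-cells are Cr³⁺/Cr, so E°_cell = 0. The concentrated side is the cathode; the cell reaction moves Cr³⁺ from high to low concentration with n = 3.
Q = [Cr³⁺]_dilute/[Cr³⁺]_conc = 2.45 × 10^-4/0.271 = 9.04 × 10^-4.
E = 0 − (0.0592/3) log Q = −(0.0592/3)(-3.044) = 0.0601 V.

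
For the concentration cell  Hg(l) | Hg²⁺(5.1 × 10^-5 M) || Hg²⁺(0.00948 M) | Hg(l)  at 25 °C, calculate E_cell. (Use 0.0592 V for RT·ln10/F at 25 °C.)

Both half-cells are Hg²⁺/Hg, so E°_cell = 0. The concentrated side is the cathode; the cell reaction moves Hg²⁺ from high to low concentration with n = 2.
Q = [Hg²⁺]_dilute/[Hg²⁺]_conc = 5.1 × 10^-5/0.00948 = 0.00538.
E = 0 − (0.0592/2) log Q = −(0.0592/2)(-2.269) = 0.0672 V.

0.067 V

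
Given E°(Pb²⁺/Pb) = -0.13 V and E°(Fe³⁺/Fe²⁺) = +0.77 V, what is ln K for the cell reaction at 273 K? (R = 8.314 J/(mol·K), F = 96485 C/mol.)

E°_cell = +0.77 − (-0.13) = 0.90 V, with n = 2 electrons transferred.
At equilibrium E = 0, so the Nernst equation gives ln K = nFE°/RT = (2)(96485)(0.90)/((8.314)(273)) = 76.52.

ln K = 76.5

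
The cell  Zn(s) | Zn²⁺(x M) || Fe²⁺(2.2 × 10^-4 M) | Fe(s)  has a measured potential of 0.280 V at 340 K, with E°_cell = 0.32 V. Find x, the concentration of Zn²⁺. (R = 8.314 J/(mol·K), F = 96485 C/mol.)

0.0034 M

From the Nernst equation, ln Q = nF(E° − E)/RT = 2×96485×(0.32 − 0.280)/(8.314×340) = 2.731, so Q = 15.3.
With Q = [Zn²⁺]/[Fe²⁺] and the known concentrations, [Zn²⁺] in the numerator gives [Zn²⁺] = 0.0034 M.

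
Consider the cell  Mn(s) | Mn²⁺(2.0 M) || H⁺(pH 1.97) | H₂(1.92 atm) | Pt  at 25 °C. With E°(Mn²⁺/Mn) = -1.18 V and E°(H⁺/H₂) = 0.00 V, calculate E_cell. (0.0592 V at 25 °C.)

The hydrogen couple is the cathode, so E°_cell = 1.18 V; n = 2.
[H⁺] = 10^(−1.97) = 0.011 M, and Q = [Mn²⁺]·P(H₂) / [H⁺]^2 = 3.34 × 10^4.
E = E° − (0.0592/2) log Q = 1.18 − (0.0592/2)(4.524) = 1.046 V.

1.05 V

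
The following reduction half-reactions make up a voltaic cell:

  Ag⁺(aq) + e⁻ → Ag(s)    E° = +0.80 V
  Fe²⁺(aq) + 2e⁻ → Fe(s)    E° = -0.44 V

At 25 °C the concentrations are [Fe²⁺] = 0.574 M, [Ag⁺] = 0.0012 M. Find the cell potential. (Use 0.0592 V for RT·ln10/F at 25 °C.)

The Ag⁺/Ag couple has the higher reduction potential and acts as the cathode, so E°_cell = +0.80 − (-0.44) = 1.24 V.
Balancing electrons gives n = 2; the reaction quotient is Q = [Fe²⁺]/[Ag⁺]^2 = 3.99 × 10^5.
At 25 °C, E = E° − (0.0592/n) log Q = 1.24 − (0.0592/2)(5.601) = 1.240 − 0.166 = 1.074 V.

1.07 V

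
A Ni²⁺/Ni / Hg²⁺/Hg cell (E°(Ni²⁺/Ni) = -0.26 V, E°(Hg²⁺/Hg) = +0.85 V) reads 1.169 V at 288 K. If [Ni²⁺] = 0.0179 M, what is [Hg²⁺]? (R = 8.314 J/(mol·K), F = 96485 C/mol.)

2.1 M

From the Nernst equation, ln Q = nF(E° − E)/RT = 2×96485×(1.11 − 1.169)/(8.314×288) = -4.755, so Q = 0.00861.
With Q = [Ni²⁺]/[Hg²⁺] and the known concentrations, [Hg²⁺] in the denominator gives [Hg²⁺] = 2.1 M.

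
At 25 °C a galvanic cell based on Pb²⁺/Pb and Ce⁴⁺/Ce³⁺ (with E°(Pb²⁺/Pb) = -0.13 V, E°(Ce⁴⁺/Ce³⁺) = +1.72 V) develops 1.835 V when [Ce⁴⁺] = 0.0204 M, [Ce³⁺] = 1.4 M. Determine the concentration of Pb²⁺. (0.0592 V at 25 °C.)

6.8 × 10^-4 M

From the Nernst equation, log Q = n(E° − E)/0.0592 = 2(1.85 − 1.835)/0.0592 = 0.507, so Q = 3.21.
With Q = [Pb²⁺]·[Ce³⁺]^2/[Ce⁴⁺]^2 and the known concentrations, [Pb²⁺] in the numerator gives [Pb²⁺] = 6.8 × 10^-4 M.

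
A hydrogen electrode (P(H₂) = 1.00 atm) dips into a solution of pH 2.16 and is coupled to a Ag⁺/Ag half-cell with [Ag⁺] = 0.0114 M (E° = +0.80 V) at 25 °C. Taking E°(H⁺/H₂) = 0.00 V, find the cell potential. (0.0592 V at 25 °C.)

0.81 V

The Ag⁺/Ag couple is the cathode, so E°_cell = 0.80 V; n = 2.
[H⁺] = 10^(−2.16) = 0.0069 M, and Q = [H⁺]^2 / ([Ag⁺]^2·P(H₂)) = 0.368.
E = E° − (0.0592/2) log Q = 0.80 − (0.0592/2)(-0.434) = 0.813 V.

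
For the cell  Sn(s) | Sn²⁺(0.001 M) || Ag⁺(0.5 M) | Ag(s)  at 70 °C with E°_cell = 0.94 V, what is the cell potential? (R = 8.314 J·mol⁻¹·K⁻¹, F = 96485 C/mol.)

Balancing electrons gives n = 2; the reaction quotient is Q = [Sn²⁺]/[Ag⁺]^2 = 0.00400.
E = E° − (RT/nF) ln Q = 0.94 − (8.314×343)/(2×96485) × (-5.521) = 0.940 + 0.082 = 1.022 V.

1.02 V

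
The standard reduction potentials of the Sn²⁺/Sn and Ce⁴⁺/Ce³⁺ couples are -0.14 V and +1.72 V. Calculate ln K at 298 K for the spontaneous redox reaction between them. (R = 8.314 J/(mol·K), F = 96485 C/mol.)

E°_cell = +1.72 − (-0.14) = 1.86 V, with n = 2 electrons transferred.
At equilibrium E = 0, so the Nernst equation gives ln K = nFE°/RT = (2)(96485)(1.86)/((8.314)(298)) = 144.87.

ln K = 144.9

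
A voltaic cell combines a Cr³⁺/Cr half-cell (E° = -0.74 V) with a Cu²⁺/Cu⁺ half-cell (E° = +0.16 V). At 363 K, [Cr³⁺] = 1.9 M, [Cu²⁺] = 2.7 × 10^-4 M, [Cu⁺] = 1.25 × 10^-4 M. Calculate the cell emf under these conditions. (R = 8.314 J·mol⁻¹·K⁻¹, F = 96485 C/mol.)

The Cu²⁺/Cu⁺ couple has the higher reduction potential and acts as the cathode, so E°_cell = +0.16 − (-0.74) = 0.90 V.
Balancing electrons gives n = 3; the reaction quotient is Q = [Cr³⁺]·[Cu⁺]^3/[Cu²⁺]^3 = 0.189.
E = E° − (RT/nF) ln Q = 0.90 − (8.314×363)/(3×96485) × (-1.668) = 0.900 + 0.017 = 0.917 V.

0.917 V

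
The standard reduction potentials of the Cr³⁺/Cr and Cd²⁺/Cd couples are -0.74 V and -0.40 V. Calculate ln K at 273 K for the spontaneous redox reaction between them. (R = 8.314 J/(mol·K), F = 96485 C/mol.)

E°_cell = -0.40 − (-0.74) = 0.34 V, with n = 6 electrons transferred.
At equilibrium E = 0, so the Nernst equation gives ln K = nFE°/RT = (6)(96485)(0.34)/((8.314)(273)) = 86.72.

ln K = 86.7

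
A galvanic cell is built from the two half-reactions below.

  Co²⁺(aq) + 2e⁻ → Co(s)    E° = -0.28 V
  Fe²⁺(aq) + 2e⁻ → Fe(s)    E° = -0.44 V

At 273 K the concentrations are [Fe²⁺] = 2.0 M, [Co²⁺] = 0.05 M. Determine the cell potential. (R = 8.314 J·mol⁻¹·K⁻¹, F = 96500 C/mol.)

0.117 V

The Co²⁺/Co couple has the higher reduction potential and acts as the cathode, so E°_cell = -0.28 − (-0.44) = 0.16 V.
Balancing electrons gives n = 2; the reaction quotient is Q = [Fe²⁺]/[Co²⁺] = 40.0.
E = E° − (RT/nF) ln Q = 0.16 − (8.314×273)/(2×96500) × (3.689) = 0.160 − 0.043 = 0.117 V.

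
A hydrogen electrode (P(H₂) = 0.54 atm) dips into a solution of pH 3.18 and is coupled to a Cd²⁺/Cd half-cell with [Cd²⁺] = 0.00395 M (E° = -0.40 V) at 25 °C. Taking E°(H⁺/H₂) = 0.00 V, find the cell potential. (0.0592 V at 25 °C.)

The hydrogen couple is the cathode, so E°_cell = 0.40 V; n = 2.
[H⁺] = 10^(−3.18) = 6.6 × 10^-4 M, and Q = [Cd²⁺]·P(H₂) / [H⁺]^2 = 4890.
E = E° − (0.0592/2) log Q = 0.40 − (0.0592/2)(3.689) = 0.291 V.

0.29 V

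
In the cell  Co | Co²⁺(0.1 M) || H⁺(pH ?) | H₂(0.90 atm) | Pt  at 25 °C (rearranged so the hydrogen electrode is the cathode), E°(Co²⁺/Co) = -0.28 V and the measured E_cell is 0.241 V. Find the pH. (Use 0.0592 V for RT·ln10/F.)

E°_cell = 0.28 V and n = 2.
log Q = n(E° − E)/0.0592 = 2×(0.28 − 0.241)/0.0592 = 1.318.
With Q = [Co²⁺]·P(H₂) / [H⁺]^2, solving for [H⁺] gives log[H⁺] = -1.182, so pH = 1.18.

pH = 1.18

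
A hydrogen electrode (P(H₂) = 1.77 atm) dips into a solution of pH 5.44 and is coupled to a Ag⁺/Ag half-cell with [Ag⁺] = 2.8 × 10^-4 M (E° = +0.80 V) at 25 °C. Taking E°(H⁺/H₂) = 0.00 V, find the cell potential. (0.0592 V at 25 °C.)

0.92 V

The Ag⁺/Ag couple is the cathode, so E°_cell = 0.80 V; n = 2.
[H⁺] = 10^(−5.44) = 3.6 × 10^-6 M, and Q = [H⁺]^2 / ([Ag⁺]^2·P(H₂)) = 9.5 × 10^-5.
E = E° − (0.0592/2) log Q = 0.80 − (0.0592/2)(-4.022) = 0.919 V.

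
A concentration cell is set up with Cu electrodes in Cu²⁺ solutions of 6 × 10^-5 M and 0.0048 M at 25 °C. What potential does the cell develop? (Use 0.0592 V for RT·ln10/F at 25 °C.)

Both half-cells are Cu²⁺/Cu, so E°_cell = 0. The concentrated side is the cathode; the cell reaction moves Cu²⁺ from high to low concentration with n = 2.
Q = [Cu²⁺]_dilute/[Cu²⁺]_conc = 6 × 10^-5/0.0048 = 0.0125.
E = 0 − (0.0592/2) log Q = −(0.0592/2)(-1.903) = 0.0563 V.

0.056 V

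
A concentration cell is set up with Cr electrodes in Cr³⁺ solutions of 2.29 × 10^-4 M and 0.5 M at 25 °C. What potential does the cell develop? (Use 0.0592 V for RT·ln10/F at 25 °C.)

Both half-cells are Cr³⁺/Cr, so E°_cell = 0. The concentrated side is the cathode; the cell reaction moves Cr³⁺ from high to low concentration with n = 3.
Q = [Cr³⁺]_dilute/[Cr³⁺]_conc = 2.29 × 10^-4/0.5 = 4.58 × 10^-4.
E = 0 − (0.0592/3) log Q = −(0.0592/3)(-3.339) = 0.0659 V.

0.066 V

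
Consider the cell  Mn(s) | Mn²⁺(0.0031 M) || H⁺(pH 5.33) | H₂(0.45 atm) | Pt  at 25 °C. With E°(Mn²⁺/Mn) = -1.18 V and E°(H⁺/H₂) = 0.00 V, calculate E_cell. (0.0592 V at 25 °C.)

The hydrogen couple is the cathode, so E°_cell = 1.18 V; n = 2.
[H⁺] = 10^(−5.33) = 4.7 × 10^-6 M, and Q = [Mn²⁺]·P(H₂) / [H⁺]^2 = 6.38 × 10^7.
E = E° − (0.0592/2) log Q = 1.18 − (0.0592/2)(7.805) = 0.949 V.

0.95 V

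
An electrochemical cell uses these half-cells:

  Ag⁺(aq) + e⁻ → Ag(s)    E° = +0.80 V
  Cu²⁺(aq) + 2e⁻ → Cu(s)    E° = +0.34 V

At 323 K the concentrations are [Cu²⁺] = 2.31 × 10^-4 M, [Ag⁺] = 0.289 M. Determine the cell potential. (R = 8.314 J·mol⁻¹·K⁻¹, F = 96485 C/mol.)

0.542 V

The Ag⁺/Ag couple has the higher reduction potential and acts as the cathode, so E°_cell = +0.80 − (+0.34) = 0.46 V.
Balancing electrons gives n = 2; the reaction quotient is Q = [Cu²⁺]/[Ag⁺]^2 = 0.00277.
E = E° − (RT/nF) ln Q = 0.46 − (8.314×323)/(2×96485) × (-5.890) = 0.460 + 0.082 = 0.542 V.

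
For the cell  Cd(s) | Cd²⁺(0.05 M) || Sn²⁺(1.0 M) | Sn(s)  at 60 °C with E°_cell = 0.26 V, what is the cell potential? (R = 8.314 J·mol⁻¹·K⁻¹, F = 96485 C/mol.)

0.303 V

Balancing electrons gives n = 2; the reaction quotient is Q = [Cd²⁺]/[Sn²⁺] = 0.0500.
E = E° − (RT/nF) ln Q = 0.26 − (8.314×333)/(2×96485) × (-2.996) = 0.260 + 0.043 = 0.303 V.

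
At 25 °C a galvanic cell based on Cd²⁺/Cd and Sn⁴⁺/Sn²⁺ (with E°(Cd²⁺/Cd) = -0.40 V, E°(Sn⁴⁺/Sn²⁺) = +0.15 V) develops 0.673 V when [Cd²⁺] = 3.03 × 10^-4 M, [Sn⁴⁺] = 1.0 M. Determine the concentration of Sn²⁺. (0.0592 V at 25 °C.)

0.23 M

From the Nernst equation, log Q = n(E° − E)/0.0592 = 2(0.55 − 0.673)/0.0592 = -4.155, so Q = 6.99 × 10^-5.
With Q = [Cd²⁺]·[Sn²⁺]/[Sn⁴⁺] and the known concentrations, [Sn²⁺] in the numerator gives [Sn²⁺] = 0.23 M.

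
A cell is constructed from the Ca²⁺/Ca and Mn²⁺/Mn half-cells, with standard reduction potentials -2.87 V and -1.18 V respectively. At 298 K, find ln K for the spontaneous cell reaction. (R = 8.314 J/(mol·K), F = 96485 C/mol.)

ln K = 131.6

E°_cell = -1.18 − (-2.87) = 1.69 V, with n = 2 electrons transferred.
At equilibrium E = 0, so the Nernst equation gives ln K = nFE°/RT = (2)(96485)(1.69)/((8.314)(298)) = 131.63.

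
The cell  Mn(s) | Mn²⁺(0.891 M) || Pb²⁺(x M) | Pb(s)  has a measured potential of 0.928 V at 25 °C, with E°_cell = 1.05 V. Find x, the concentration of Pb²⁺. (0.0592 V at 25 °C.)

From the Nernst equation, log Q = n(E° − E)/0.0592 = 2(1.05 − 0.928)/0.0592 = 4.122, so Q = 1.32 × 10^4.
With Q = [Mn²⁺]/[Pb²⁺] and the known concentrations, [Pb²⁺] in the denominator gives [Pb²⁺] = 6.7 × 10^-5 M.

6.7 × 10^-5 M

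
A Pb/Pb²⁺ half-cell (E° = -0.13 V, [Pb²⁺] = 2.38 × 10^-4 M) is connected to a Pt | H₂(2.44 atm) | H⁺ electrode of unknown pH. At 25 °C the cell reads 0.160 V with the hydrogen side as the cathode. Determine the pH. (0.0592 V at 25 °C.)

pH = 1.11

E°_cell = 0.13 V and n = 2.
log Q = n(E° − E)/0.0592 = 2×(0.13 − 0.160)/0.0592 = -1.014.
With Q = [Pb²⁺]·P(H₂) / [H⁺]^2, solving for [H⁺] gives log[H⁺] = -1.111, so pH = 1.11.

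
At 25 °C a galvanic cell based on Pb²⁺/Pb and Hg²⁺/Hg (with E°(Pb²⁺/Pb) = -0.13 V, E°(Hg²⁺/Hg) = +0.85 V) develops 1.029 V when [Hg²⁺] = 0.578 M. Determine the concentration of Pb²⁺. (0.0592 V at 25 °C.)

From the Nernst equation, log Q = n(E° − E)/0.0592 = 2(0.98 − 1.029)/0.0592 = -1.655, so Q = 0.0221.
With Q = [Pb²⁺]/[Hg²⁺] and the known concentrations, [Pb²⁺] in the numerator gives [Pb²⁺] = 0.013 M.

0.013 M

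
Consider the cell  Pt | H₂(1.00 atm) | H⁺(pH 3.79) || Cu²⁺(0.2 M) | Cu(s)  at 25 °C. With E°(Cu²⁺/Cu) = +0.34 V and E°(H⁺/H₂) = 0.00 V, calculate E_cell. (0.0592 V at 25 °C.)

0.54 V

The Cu²⁺/Cu couple is the cathode, so E°_cell = 0.34 V; n = 2.
[H⁺] = 10^(−3.79) = 1.6 × 10^-4 M, and Q = [H⁺]^2 / ([Cu²⁺]·P(H₂)) = 1.32 × 10^-7.
E = E° − (0.0592/2) log Q = 0.34 − (0.0592/2)(-6.881) = 0.544 V.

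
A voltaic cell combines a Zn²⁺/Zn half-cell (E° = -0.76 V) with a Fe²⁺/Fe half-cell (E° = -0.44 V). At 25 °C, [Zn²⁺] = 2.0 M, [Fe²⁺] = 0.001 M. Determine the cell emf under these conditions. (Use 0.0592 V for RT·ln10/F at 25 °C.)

The Fe²⁺/Fe couple has the higher reduction potential and acts as the cathode, so E°_cell = -0.44 − (-0.76) = 0.32 V.
Balancing electrons gives n = 2; the reaction quotient is Q = [Zn²⁺]/[Fe²⁺] = 2000.
At 25 °C, E = E° − (0.0592/n) log Q = 0.32 − (0.0592/2)(3.301) = 0.320 − 0.098 = 0.222 V.

0.222 V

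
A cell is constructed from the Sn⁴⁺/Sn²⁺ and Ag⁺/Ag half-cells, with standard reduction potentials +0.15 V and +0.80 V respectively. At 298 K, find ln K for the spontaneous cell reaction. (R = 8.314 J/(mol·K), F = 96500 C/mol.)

ln K = 50.6

E°_cell = +0.80 − (+0.15) = 0.65 V, with n = 2 electrons transferred.
At equilibrium E = 0, so the Nernst equation gives ln K = nFE°/RT = (2)(96500)(0.65)/((8.314)(298)) = 50.63.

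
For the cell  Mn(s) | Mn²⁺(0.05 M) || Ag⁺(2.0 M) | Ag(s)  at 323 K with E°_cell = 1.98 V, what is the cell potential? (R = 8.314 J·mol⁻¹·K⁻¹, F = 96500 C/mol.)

Balancing electrons gives n = 2; the reaction quotient is Q = [Mn²⁺]/[Ag⁺]^2 = 0.0125.
E = E° − (RT/nF) ln Q = 1.98 − (8.314×323)/(2×96500) × (-4.382) = 1.980 + 0.061 = 2.041 V.

2.04 V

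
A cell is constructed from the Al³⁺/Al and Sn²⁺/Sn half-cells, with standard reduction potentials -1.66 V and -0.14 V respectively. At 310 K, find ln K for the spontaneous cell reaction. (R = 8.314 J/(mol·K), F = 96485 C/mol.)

ln K = 341.4

E°_cell = -0.14 − (-1.66) = 1.52 V, with n = 6 electrons transferred.
At equilibrium E = 0, so the Nernst equation gives ln K = nFE°/RT = (6)(96485)(1.52)/((8.314)(310)) = 341.42.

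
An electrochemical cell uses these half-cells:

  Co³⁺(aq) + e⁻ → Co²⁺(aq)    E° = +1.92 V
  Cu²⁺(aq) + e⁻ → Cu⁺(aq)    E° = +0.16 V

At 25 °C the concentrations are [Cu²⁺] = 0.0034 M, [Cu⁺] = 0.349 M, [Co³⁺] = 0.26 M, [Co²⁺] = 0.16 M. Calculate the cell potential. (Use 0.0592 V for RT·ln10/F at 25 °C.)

The Co³⁺/Co²⁺ couple has the higher reduction potential and acts as the cathode, so E°_cell = +1.92 − (+0.16) = 1.76 V.
Balancing electrons gives n = 1; the reaction quotient is Q = [Cu²⁺]·[Co²⁺]/([Cu⁺]·[Co³⁺]) = 0.00600.
At 25 °C, E = E° − (0.0592/n) log Q = 1.76 − (0.0592/1)(-2.222) = 1.760 + 0.132 = 1.892 V.

1.89 V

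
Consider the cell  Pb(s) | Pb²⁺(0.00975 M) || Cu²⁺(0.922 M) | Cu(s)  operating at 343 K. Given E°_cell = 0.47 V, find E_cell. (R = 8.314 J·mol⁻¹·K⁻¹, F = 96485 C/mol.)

0.537 V

Balancing electrons gives n = 2; the reaction quotient is Q = [Pb²⁺]/[Cu²⁺] = 0.0106.
E = E° − (RT/nF) ln Q = 0.47 − (8.314×343)/(2×96485) × (-4.549) = 0.470 + 0.067 = 0.537 V.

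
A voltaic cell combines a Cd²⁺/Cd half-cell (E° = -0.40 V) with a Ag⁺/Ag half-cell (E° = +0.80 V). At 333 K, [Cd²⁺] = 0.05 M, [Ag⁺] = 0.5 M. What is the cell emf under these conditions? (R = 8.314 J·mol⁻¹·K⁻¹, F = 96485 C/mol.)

1.22 V

The Ag⁺/Ag couple has the higher reduction potential and acts as the cathode, so E°_cell = +0.80 − (-0.40) = 1.20 V.
Balancing electrons gives n = 2; the reaction quotient is Q = [Cd²⁺]/[Ag⁺]^2 = 0.200.
E = E° − (RT/nF) ln Q = 1.20 − (8.314×333)/(2×96485) × (-1.609) = 1.200 + 0.023 = 1.223 V.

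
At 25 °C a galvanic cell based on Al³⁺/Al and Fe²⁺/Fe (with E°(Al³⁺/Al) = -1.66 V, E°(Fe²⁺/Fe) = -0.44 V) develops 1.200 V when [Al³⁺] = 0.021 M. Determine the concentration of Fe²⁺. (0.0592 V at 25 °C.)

From the Nernst equation, log Q = n(E° − E)/0.0592 = 6(1.22 − 1.200)/0.0592 = 2.027, so Q = 106.
With Q = [Al³⁺]^2/[Fe²⁺]^3 and the known concentrations, [Fe²⁺]^3 in the denominator gives [Fe²⁺] = 0.016 M.

0.016 M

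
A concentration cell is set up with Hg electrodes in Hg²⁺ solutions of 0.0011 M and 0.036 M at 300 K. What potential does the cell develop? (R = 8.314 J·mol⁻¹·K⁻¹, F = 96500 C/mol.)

0.045 V

Both half-cells are Hg²⁺/Hg, so E°_cell = 0. The concentrated side is the cathode; the cell reaction moves Hg²⁺ from high to low concentration with n = 2.
Q = [Hg²⁺]_dilute/[Hg²⁺]_conc = 0.0011/0.036 = 0.0306.
E = 0 − (RT/nF) ln Q = −((8.314×300)/(2×96500))(-3.488) = 0.0451 V.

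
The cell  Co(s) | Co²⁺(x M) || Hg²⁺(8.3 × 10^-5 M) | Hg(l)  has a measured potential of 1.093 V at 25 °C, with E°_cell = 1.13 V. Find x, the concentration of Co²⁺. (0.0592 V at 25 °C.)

0.0015 M

From the Nernst equation, log Q = n(E° − E)/0.0592 = 2(1.13 − 1.093)/0.0592 = 1.250, so Q = 17.8.
With Q = [Co²⁺]/[Hg²⁺] and the known concentrations, [Co²⁺] in the numerator gives [Co²⁺] = 0.0015 M.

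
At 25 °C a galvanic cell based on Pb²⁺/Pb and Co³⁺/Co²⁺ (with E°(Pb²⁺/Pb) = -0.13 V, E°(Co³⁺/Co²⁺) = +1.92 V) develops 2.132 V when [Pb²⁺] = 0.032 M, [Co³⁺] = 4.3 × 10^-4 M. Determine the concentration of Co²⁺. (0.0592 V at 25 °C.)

From the Nernst equation, log Q = n(E° − E)/0.0592 = 2(2.05 − 2.132)/0.0592 = -2.770, so Q = 0.00170.
With Q = [Pb²⁺]·[Co²⁺]^2/[Co³⁺]^2 and the known concentrations, [Co²⁺]^2 in the numerator gives [Co²⁺] = 9.9 × 10^-5 M.

9.9 × 10^-5 M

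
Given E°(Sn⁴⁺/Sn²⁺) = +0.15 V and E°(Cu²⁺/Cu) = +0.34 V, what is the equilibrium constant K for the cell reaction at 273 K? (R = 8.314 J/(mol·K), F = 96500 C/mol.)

1 × 10^7

E°_cell = +0.34 − (+0.15) = 0.19 V, with n = 2 electrons transferred.
At equilibrium E = 0, so the Nernst equation gives ln K = nFE°/RT = (2)(96500)(0.19)/((8.314)(273)) = 16.16.
K = e^16.16 = 1 × 10^7.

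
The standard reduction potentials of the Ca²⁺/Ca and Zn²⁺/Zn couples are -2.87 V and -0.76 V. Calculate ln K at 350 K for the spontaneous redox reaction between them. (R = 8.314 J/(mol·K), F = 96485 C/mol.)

ln K = 139.9

E°_cell = -0.76 − (-2.87) = 2.11 V, with n = 2 electrons transferred.
At equilibrium E = 0, so the Nernst equation gives ln K = nFE°/RT = (2)(96485)(2.11)/((8.314)(350)) = 139.92.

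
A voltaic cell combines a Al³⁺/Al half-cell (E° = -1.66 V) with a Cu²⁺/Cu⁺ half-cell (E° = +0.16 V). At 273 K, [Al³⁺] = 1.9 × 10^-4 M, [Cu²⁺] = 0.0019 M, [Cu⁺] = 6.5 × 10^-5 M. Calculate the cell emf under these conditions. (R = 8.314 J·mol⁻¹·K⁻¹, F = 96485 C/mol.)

1.97 V

The Cu²⁺/Cu⁺ couple has the higher reduction potential and acts as the cathode, so E°_cell = +0.16 − (-1.66) = 1.82 V.
Balancing electrons gives n = 3; the reaction quotient is Q = [Al³⁺]·[Cu⁺]^3/[Cu²⁺]^3 = 7.61 × 10^-9.
E = E° − (RT/nF) ln Q = 1.82 − (8.314×273)/(3×96485) × (-18.694) = 1.820 + 0.147 = 1.967 V.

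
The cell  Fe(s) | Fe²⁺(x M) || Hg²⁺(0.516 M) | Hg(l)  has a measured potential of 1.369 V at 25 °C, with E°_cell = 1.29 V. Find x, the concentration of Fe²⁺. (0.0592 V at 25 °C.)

From the Nernst equation, log Q = n(E° − E)/0.0592 = 2(1.29 − 1.369)/0.0592 = -2.669, so Q = 0.00214.
With Q = [Fe²⁺]/[Hg²⁺] and the known concentrations, [Fe²⁺] in the numerator gives [Fe²⁺] = 0.0011 M.

0.0011 M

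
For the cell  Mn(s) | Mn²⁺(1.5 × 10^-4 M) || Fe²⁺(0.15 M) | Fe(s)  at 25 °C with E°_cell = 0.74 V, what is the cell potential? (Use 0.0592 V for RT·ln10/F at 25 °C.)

Balancing electrons gives n = 2; the reaction quotient is Q = [Mn²⁺]/[Fe²⁺] = 0.00100.
At 25 °C, E = E° − (0.0592/n) log Q = 0.74 − (0.0592/2)(-3.000) = 0.740 + 0.089 = 0.829 V.

0.829 V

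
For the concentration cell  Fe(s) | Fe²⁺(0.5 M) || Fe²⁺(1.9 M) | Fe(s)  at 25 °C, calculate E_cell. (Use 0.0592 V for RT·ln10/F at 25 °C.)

Both half-cells are Fe²⁺/Fe, so E°_cell = 0. The concentrated side is the cathode; the cell reaction moves Fe²⁺ from high to low concentration with n = 2.
Q = [Fe²⁺]_dilute/[Fe²⁺]_conc = 0.5/1.9 = 0.263.
E = 0 − (0.0592/2) log Q = −(0.0592/2)(-0.580) = 0.0172 V.

0.017 V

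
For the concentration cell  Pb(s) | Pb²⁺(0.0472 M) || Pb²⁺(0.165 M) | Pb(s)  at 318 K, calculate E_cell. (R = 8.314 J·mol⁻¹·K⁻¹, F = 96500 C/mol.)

Both half-cells are Pb²⁺/Pb, so E°_cell = 0. The concentrated side is the cathode; the cell reaction moves Pb²⁺ from high to low concentration with n = 2.
Q = [Pb²⁺]_dilute/[Pb²⁺]_conc = 0.0472/0.165 = 0.286.
E = 0 − (RT/nF) ln Q = −((8.314×318)/(2×96500))(-1.252) = 0.0172 V.

0.017 V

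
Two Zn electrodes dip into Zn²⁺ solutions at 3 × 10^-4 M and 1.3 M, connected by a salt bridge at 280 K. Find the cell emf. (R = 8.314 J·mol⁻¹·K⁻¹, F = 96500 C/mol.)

Both half-cells are Zn²⁺/Zn, so E°_cell = 0. The concentrated side is the cathode; the cell reaction moves Zn²⁺ from high to low concentration with n = 2.
Q = [Zn²⁺]_dilute/[Zn²⁺]_conc = 3 × 10^-4/1.3 = 2.31 × 10^-4.
E = 0 − (RT/nF) ln Q = −((8.314×280)/(2×96500))(-8.374) = 0.1010 V.

0.10 V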